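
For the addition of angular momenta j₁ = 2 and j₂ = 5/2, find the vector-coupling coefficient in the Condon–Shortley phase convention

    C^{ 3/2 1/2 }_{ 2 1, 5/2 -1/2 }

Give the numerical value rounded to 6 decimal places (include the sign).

-0.487950

j₁+j₂−J=3  J+j₁−j₂=1  J−j₁+j₂=2  j₁+j₂+J+1=7
(j₁±m₁, j₂±m₂, J±M) = (3,1,2,3,2,1)
P² = 48/35
sum k=0..1:
  [0] +1/12 = 1/12
  [1] −1/2 = -1/2
S = -5/12
C² = P²·S² = 5/21 ; C = -0.487950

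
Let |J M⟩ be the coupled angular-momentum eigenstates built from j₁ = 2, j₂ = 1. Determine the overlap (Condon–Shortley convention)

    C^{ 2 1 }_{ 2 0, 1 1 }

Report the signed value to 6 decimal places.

−√(1/2) ≈ -0.707107

j₁+j₂−J=1  J+j₁−j₂=3  J−j₁+j₂=1  j₁+j₂+J+1=6
(j₁±m₁, j₂±m₂, J±M) = (2,2,2,0,3,1)
P² = 2
sum k=1..1:
  [1] −1/2 = -1/2
S = -1/2
C² = P²·S² = 1/2 ; C = -0.707107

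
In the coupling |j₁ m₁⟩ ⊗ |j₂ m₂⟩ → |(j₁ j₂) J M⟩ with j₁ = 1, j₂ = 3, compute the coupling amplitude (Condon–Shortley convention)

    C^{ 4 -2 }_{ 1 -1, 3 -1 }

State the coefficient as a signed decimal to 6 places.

+0.731925

√[9·0!2!6!/9! · 0!2!2!4!2!6!] = √(34560/7)
  +(−1)^0/∏(0,0,2,2,0,4)! = 1/96  (running 1/96)
⟨..|..⟩ = √(34560/7)·(1/96) = +0.731925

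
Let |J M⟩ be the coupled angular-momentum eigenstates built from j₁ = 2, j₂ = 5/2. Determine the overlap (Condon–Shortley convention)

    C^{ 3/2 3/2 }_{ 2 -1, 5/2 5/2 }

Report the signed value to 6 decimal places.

√[4·3!1!2!/7! · 1!3!5!0!3!0!] = √(288/7)
  +(−1)^3/∏(3,0,0,2,1,0)! = -1/12  (running -1/12)
⟨..|..⟩ = √(288/7)·(-1/12) = -0.534522

−√(2/7) ≈ -0.534522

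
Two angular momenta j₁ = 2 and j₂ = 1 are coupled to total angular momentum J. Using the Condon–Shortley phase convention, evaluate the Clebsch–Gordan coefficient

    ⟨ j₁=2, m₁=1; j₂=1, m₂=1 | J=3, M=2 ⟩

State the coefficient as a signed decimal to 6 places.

j₁+j₂−J=0  J+j₁−j₂=4  J−j₁+j₂=2  j₁+j₂+J+1=7
(j₁±m₁, j₂±m₂, J±M) = (3,1,2,0,5,1)
P² = 96
sum k=0..0:
  [0] +1/12 = 1/12
S = 1/12
C² = P²·S² = 2/3 ; C = +0.816497

+0.816497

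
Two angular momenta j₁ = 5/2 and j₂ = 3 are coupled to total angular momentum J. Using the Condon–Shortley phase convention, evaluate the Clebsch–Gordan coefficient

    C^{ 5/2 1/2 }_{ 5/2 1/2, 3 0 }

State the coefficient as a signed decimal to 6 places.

−√(8/105) = -0.276026

triangle: 3!×2!×3!/9! = 72/362880
(j±m)!: 3!×2!×3!×3!×3!×2! = 5184
prefactor² = (2J+1)×Δ×N² = 216/35
  k=0: +1/(0!×3!×2!×3!×0!×0!) = 1/72
  k=1: −1/(1!×2!×1!×2!×1!×1!) = -1/4
  k=2: +1/(2!×1!×0!×1!×2!×2!) = 1/8
Σ = -1/9  ⇒  CG² = 216/35×(-1/9)² = 8/105
CG = −√(8/105) = -0.276026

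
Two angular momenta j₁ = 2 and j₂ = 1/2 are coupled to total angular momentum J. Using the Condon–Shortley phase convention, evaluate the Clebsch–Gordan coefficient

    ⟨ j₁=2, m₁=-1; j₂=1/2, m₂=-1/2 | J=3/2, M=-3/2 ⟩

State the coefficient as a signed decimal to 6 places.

√[4·1!3!0!/5! · 1!3!0!1!0!3!] = √(36/5)
  +(−1)^0/∏(0,1,3,0,0,0)! = 1/6  (running 1/6)
⟨..|..⟩ = √(36/5)·(1/6) = +0.447214

+0.447214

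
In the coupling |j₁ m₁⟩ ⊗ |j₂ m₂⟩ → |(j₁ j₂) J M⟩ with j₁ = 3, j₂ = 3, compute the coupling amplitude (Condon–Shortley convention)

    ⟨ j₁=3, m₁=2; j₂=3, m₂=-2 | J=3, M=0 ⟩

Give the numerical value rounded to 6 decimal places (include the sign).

+0.408248  (= +√(1/6))

triangle: 3!×3!×3!/10! = 216/3628800
(j±m)!: 5!×1!×1!×5!×3!×3! = 518400
prefactor² = (2J+1)×Δ×N² = 216
  k=0: +1/(0!×3!×1!×1!×2!×2!) = 1/24
  k=1: −1/(1!×2!×0!×0!×3!×3!) = -1/72
Σ = 1/36  ⇒  CG² = 216×1/36² = 1/6
CG = +√(1/6) = +0.408248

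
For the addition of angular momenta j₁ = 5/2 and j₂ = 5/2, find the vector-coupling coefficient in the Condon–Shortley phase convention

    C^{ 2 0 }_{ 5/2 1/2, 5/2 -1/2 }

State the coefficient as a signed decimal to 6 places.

-0.436436

j₁+j₂−J=3  J+j₁−j₂=2  J−j₁+j₂=2  j₁+j₂+J+1=8
(j₁±m₁, j₂±m₂, J±M) = (3,2,2,3,2,2)
P² = 12/7
sum k=0..2:
  [0] +1/24 = 1/24
  [1] −1/2 = -1/2
  [2] +1/8 = 1/8
S = -1/3
C² = P²·S² = 4/21 ; C = -0.436436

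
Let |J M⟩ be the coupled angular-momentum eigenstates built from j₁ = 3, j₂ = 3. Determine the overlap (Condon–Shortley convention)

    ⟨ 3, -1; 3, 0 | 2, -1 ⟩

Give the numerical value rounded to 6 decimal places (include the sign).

+0.154303  (= +√(1/42))

√[5·4!2!2!/9! · 2!4!3!3!1!3!] = √(96/7)
  +(−1)^2/∏(2,2,2,1,0,1)! = 1/8  (running 1/8)
  +(−1)^3/∏(3,1,1,0,1,2)! = -1/12  (running 1/24)
⟨..|..⟩ = √(96/7)·(1/24) = +0.154303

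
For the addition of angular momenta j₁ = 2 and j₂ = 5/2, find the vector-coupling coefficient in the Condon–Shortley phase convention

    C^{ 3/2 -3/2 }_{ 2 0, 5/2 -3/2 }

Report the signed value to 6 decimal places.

−√(12/35) = -0.585540

j₁+j₂−J=3  J+j₁−j₂=1  J−j₁+j₂=2  j₁+j₂+J+1=7
(j₁±m₁, j₂±m₂, J±M) = (2,2,1,4,0,3)
P² = 192/35
sum k=1..1:
  [1] −1/4 = -1/4
S = -1/4
C² = P²·S² = 12/35 ; C = -0.585540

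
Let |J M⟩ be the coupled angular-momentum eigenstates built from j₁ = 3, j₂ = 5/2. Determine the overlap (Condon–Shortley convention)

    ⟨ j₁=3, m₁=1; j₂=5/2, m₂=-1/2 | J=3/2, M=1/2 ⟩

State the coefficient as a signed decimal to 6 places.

√[4·4!2!1!/8! · 4!2!2!3!2!1!] = √(192/35)
  +(−1)^1/∏(1,3,1,1,1,0)! = -1/6  (running -1/6)
  +(−1)^2/∏(2,2,0,0,2,1)! = 1/8  (running -1/24)
⟨..|..⟩ = √(192/35)·(-1/24) = -0.097590

−√(1/105) = -0.097590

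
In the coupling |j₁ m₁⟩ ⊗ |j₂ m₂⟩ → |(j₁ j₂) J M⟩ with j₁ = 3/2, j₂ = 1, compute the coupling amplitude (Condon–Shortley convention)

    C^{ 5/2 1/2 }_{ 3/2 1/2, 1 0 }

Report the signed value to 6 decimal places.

+0.774597

triangle: 0!·3!·2!/6! = 12/720
(j±m)!: 2!·1!·1!·1!·3!·2! = 24
prefactor² = (2J+1)·Δ·N² = 12/5
  k=0: +1/(0!·0!·1!·1!·2!·1!) = 1/2
Σ = 1/2  ⇒  CG² = 12/5·1/2² = 3/5
CG = +√(3/5) = +0.774597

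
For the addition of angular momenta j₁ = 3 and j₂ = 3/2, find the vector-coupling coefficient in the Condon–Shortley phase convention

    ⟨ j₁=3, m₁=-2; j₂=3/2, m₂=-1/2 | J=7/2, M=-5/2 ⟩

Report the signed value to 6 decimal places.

-0.377964

j₁+j₂−J=1  J+j₁−j₂=5  J−j₁+j₂=2  j₁+j₂+J+1=9
(j₁±m₁, j₂±m₂, J±M) = (1,5,1,2,1,6)
P² = 6400/7
sum k=0..1:
  [0] +1/120 = 1/120
  [1] −1/48 = -1/48
S = -1/80
C² = P²·S² = 1/7 ; C = -0.377964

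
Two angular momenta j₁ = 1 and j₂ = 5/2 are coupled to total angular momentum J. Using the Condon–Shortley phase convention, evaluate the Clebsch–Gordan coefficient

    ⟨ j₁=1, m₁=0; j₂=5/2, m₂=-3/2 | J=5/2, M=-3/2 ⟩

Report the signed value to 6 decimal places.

j₁+j₂−J=1  J+j₁−j₂=1  J−j₁+j₂=4  j₁+j₂+J+1=7
(j₁±m₁, j₂±m₂, J±M) = (1,1,1,4,1,4)
P² = 576/35
sum k=0..1:
  [0] +1/6 = 1/6
  [1] −1/24 = -1/24
S = 1/8
C² = P²·S² = 9/35 ; C = +0.507093

+√(9/35) = +0.507093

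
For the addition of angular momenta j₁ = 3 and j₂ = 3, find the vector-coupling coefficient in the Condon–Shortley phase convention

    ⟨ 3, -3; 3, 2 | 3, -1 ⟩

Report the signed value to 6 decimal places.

−√(1/3) = -0.577350

triangle: 3!×3!×3!/10! = 216/3628800
(j±m)!: 0!×6!×5!×1!×2!×4! = 4147200
prefactor² = (2J+1)×Δ×N² = 1728
  k=3: −1/(3!×0!×3!×2!×0!×1!) = -1/72
Σ = -1/72  ⇒  CG² = 1728×(-1/72)² = 1/3
CG = −√(1/3) = -0.577350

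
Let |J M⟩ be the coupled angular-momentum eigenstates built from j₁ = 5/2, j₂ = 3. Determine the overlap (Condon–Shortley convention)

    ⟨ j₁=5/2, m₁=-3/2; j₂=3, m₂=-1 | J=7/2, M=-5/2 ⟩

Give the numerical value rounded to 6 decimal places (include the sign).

−√(10/63) ≈ -0.398410

triangle: 2!·3!·4!/10! = 288/3628800
(j±m)!: 1!·4!·2!·4!·1!·6! = 829440
prefactor² = (2J+1)·Δ·N² = 18432/35
  k=1: −1/(1!·1!·3!·1!·0!·3!) = -1/36
  k=2: +1/(2!·0!·2!·0!·1!·4!) = 1/96
Σ = -5/288  ⇒  CG² = 18432/35·(-5/288)² = 10/63
CG = −√(10/63) = -0.398410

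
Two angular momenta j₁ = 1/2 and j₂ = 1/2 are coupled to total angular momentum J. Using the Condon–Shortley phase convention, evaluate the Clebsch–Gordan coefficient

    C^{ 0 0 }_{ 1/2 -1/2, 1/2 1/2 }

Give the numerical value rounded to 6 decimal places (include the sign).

−√(1/2) ≈ -0.707107

triangle: 1!×0!×0!/2! = 1/2
(j±m)!: 0!×1!×1!×0!×0!×0! = 1
prefactor² = (2J+1)×Δ×N² = 1/2
  k=1: −1/(1!×0!×0!×0!×0!×0!) = -1
Σ = -1  ⇒  CG² = 1/2×(-1)² = 1/2
CG = −√(1/2) = -0.707107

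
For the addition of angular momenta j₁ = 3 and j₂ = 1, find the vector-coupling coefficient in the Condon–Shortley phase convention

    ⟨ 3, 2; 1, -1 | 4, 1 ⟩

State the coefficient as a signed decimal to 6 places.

+√(3/28) ≈ +0.327327

triangle: 0!×6!×2!/9! = 1440/362880
(j±m)!: 5!×1!×0!×2!×5!×3! = 172800
prefactor² = (2J+1)×Δ×N² = 43200/7
  k=0: +1/(0!×0!×1!×0!×5!×2!) = 1/240
Σ = 1/240  ⇒  CG² = 43200/7×1/240² = 3/28
CG = +√(3/28) = +0.327327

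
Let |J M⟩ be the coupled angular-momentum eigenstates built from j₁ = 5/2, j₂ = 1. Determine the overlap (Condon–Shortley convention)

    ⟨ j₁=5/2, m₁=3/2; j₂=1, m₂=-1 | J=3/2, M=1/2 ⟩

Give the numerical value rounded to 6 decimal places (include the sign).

j₁+j₂−J=2  J+j₁−j₂=3  J−j₁+j₂=0  j₁+j₂+J+1=6
(j₁±m₁, j₂±m₂, J±M) = (4,1,0,2,2,1)
P² = 32/5
sum k=0..0:
  [0] +1/4 = 1/4
S = 1/4
C² = P²·S² = 2/5 ; C = +0.632456

+√(2/5) ≈ +0.632456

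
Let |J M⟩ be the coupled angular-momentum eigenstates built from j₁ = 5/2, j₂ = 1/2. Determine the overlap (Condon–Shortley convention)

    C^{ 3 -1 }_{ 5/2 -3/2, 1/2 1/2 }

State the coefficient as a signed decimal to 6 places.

+√(1/3) = +0.577350

j₁+j₂−J=0  J+j₁−j₂=5  J−j₁+j₂=1  j₁+j₂+J+1=7
(j₁±m₁, j₂±m₂, J±M) = (1,4,1,0,2,4)
P² = 192
sum k=0..0:
  [0] +1/24 = 1/24
S = 1/24
C² = P²·S² = 1/3 ; C = +0.577350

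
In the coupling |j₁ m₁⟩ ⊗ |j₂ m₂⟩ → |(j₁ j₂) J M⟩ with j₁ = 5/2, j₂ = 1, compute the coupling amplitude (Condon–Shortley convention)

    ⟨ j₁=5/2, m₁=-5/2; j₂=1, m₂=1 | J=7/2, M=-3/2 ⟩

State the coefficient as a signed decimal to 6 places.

√[8·0!5!2!/8! · 0!5!2!0!2!5!] = √(19200/7)
  +(−1)^0/∏(0,0,5,2,0,0)! = 1/240  (running 1/240)
⟨..|..⟩ = √(19200/7)·(1/240) = +0.218218

+√(1/21) = +0.218218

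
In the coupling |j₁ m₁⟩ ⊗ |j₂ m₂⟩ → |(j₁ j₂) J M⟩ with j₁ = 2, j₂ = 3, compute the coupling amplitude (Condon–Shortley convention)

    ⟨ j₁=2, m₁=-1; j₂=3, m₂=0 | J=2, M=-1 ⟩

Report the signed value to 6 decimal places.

+0.534522

j₁+j₂−J=3  J+j₁−j₂=1  J−j₁+j₂=3  j₁+j₂+J+1=8
(j₁±m₁, j₂±m₂, J±M) = (1,3,3,3,1,3)
P² = 81/14
sum k=2..3:
  [2] +1/4 = 1/4
  [3] −1/36 = -1/36
S = 2/9
C² = P²·S² = 2/7 ; C = +0.534522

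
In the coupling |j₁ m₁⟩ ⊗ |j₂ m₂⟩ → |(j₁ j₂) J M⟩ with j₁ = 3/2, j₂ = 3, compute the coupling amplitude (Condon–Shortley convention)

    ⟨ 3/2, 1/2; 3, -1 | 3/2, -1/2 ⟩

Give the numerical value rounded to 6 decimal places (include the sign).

√[4·3!0!3!/7! · 2!1!2!4!1!2!] = √(192/35)
  +(−1)^1/∏(1,2,0,1,0,2)! = -1/4  (running -1/4)
⟨..|..⟩ = √(192/35)·(-1/4) = -0.585540

−√(12/35) = -0.585540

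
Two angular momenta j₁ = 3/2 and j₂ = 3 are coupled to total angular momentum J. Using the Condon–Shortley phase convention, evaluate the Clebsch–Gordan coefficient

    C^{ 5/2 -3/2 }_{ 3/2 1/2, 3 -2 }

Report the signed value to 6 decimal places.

triangle: 2!·1!·4!/8! = 48/40320
(j±m)!: 2!·1!·1!·5!·1!·4! = 5760
prefactor² = (2J+1)·Δ·N² = 288/7
  k=0: +1/(0!·2!·1!·1!·0!·3!) = 1/12
  k=1: −1/(1!·1!·0!·0!·1!·4!) = -1/24
Σ = 1/24  ⇒  CG² = 288/7·1/24² = 1/14
CG = +√(1/14) = +0.267261

+0.267261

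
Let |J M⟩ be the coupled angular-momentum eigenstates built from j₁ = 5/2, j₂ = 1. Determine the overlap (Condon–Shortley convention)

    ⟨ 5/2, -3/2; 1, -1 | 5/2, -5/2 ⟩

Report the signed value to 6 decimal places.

+√(2/7) ≈ +0.534522

j₁+j₂−J=1  J+j₁−j₂=4  J−j₁+j₂=1  j₁+j₂+J+1=7
(j₁±m₁, j₂±m₂, J±M) = (1,4,0,2,0,5)
P² = 1152/7
sum k=0..0:
  [0] +1/24 = 1/24
S = 1/24
C² = P²·S² = 2/7 ; C = +0.534522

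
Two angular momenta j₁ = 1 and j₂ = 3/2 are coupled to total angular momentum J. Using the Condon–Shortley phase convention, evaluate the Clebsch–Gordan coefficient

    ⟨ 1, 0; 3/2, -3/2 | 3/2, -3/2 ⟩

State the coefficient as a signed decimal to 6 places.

+√(3/5) ≈ +0.774597

j₁+j₂−J=1  J+j₁−j₂=1  J−j₁+j₂=2  j₁+j₂+J+1=5
(j₁±m₁, j₂±m₂, J±M) = (1,1,0,3,0,3)
P² = 12/5
sum k=0..0:
  [0] +1/2 = 1/2
S = 1/2
C² = P²·S² = 3/5 ; C = +0.774597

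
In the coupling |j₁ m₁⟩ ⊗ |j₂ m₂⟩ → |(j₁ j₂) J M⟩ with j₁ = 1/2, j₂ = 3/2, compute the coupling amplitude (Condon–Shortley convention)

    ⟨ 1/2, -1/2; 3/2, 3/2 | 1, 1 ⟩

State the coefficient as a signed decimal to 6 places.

triangle: 1!×0!×2!/4! = 2/24
(j±m)!: 0!×1!×3!×0!×2!×0! = 12
prefactor² = (2J+1)×Δ×N² = 3
  k=1: −1/(1!×0!×0!×2!×0!×0!) = -1/2
Σ = -1/2  ⇒  CG² = 3×(-1/2)² = 3/4
CG = −√(3/4) = -0.866025

−√(3/4) = -0.866025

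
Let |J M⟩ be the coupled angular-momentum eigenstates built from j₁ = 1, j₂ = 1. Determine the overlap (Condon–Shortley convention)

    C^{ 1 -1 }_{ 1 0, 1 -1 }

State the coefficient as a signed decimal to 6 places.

+√(1/2) = +0.707107

j₁+j₂−J=1  J+j₁−j₂=1  J−j₁+j₂=1  j₁+j₂+J+1=4
(j₁±m₁, j₂±m₂, J±M) = (1,1,0,2,0,2)
P² = 1/2
sum k=0..0:
  [0] +1/1 = 1
S = 1
C² = P²·S² = 1/2 ; C = +0.707107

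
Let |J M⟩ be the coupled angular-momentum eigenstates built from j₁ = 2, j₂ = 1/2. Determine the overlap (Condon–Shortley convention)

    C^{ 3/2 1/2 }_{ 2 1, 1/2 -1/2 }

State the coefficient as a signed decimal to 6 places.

√[4·1!3!0!/5! · 3!1!0!1!2!1!] = √(12/5)
  +(−1)^0/∏(0,1,1,0,2,0)! = 1/2  (running 1/2)
⟨..|..⟩ = √(12/5)·(1/2) = +0.774597

+0.774597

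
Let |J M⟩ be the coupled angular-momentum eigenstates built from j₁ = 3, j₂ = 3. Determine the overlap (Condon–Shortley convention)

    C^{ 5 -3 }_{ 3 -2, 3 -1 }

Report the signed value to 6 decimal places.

−√(1/6) = -0.408248

triangle: 1!*5!*5!/12! = 14400/479001600
(j±m)!: 1!*5!*2!*4!*2!*8! = 464486400
prefactor² = (2J+1)*Δ*N² = 153600
  k=0: +1/(0!*1!*5!*2!*0!*3!) = 1/1440
  k=1: −1/(1!*0!*4!*1!*1!*4!) = -1/576
Σ = -1/960  ⇒  CG² = 153600*(-1/960)² = 1/6
CG = −√(1/6) = -0.408248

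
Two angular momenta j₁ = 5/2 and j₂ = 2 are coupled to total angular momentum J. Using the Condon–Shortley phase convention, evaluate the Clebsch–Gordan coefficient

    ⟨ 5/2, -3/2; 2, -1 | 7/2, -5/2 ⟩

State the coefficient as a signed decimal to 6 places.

√[8·1!4!3!/9! · 1!4!1!3!1!6!] = √(2304/7)
  +(−1)^0/∏(0,1,4,1,0,2)! = 1/48  (running 1/48)
  +(−1)^1/∏(1,0,3,0,1,3)! = -1/36  (running -1/144)
⟨..|..⟩ = √(2304/7)·(-1/144) = -0.125988

-0.125988  (= −√(1/63))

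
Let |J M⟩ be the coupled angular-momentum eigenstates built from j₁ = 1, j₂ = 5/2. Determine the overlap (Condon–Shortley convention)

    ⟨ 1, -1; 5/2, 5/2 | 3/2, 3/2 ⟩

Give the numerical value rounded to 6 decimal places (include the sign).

+√(2/3) ≈ +0.816497

√[4·2!0!3!/6! · 0!2!5!0!3!0!] = √(96)
  +(−1)^2/∏(2,0,0,3,0,0)! = 1/12  (running 1/12)
⟨..|..⟩ = √(96)·(1/12) = +0.816497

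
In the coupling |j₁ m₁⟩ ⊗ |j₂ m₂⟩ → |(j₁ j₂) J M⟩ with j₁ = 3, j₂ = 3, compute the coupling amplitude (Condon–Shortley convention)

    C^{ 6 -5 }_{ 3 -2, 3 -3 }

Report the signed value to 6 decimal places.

+0.707107

triangle: 0!*6!*6!/13! = 518400/6227020800
(j±m)!: 1!*5!*0!*6!*1!*11! = 3448811520000
prefactor² = (2J+1)*Δ*N² = 3732480000
  k=0: +1/(0!*0!*5!*0!*1!*6!) = 1/86400
Σ = 1/86400  ⇒  CG² = 3732480000*1/86400² = 1/2
CG = +√(1/2) = +0.707107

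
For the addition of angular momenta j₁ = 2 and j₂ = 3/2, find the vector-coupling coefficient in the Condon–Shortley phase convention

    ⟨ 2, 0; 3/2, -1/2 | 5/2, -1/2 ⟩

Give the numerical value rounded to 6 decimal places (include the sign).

+√(3/35) = +0.292770

triangle: 1!·3!·2!/7! = 12/5040
(j±m)!: 2!·2!·1!·2!·2!·3! = 96
prefactor² = (2J+1)·Δ·N² = 48/35
  k=0: +1/(0!·1!·2!·1!·1!·1!) = 1/2
  k=1: −1/(1!·0!·1!·0!·2!·2!) = -1/4
Σ = 1/4  ⇒  CG² = 48/35·1/4² = 3/35
CG = +√(3/35) = +0.292770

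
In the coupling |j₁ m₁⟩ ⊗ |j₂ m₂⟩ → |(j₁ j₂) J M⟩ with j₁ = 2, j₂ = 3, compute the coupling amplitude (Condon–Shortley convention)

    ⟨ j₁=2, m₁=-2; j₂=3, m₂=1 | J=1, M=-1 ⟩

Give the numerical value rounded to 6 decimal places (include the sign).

+0.169031

j₁+j₂−J=4  J+j₁−j₂=0  J−j₁+j₂=2  j₁+j₂+J+1=7
(j₁±m₁, j₂±m₂, J±M) = (0,4,4,2,0,2)
P² = 2304/35
sum k=4..4:
  [4] +1/48 = 1/48
S = 1/48
C² = P²·S² = 1/35 ; C = +0.169031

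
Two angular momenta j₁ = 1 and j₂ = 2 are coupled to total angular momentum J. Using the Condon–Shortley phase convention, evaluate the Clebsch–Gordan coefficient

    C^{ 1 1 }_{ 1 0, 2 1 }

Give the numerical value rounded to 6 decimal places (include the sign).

−√(3/10) = -0.547723

j₁+j₂−J=2  J+j₁−j₂=0  J−j₁+j₂=2  j₁+j₂+J+1=5
(j₁±m₁, j₂±m₂, J±M) = (1,1,3,1,2,0)
P² = 6/5
sum k=1..1:
  [1] −1/2 = -1/2
S = -1/2
C² = P²·S² = 3/10 ; C = -0.547723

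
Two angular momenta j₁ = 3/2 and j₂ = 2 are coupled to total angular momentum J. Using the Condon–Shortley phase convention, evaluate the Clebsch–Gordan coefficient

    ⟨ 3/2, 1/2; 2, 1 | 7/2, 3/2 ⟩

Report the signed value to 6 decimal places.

+√(4/7) = +0.755929

j₁+j₂−J=0  J+j₁−j₂=3  J−j₁+j₂=4  j₁+j₂+J+1=8
(j₁±m₁, j₂±m₂, J±M) = (2,1,3,1,5,2)
P² = 576/7
sum k=0..0:
  [0] +1/12 = 1/12
S = 1/12
C² = P²·S² = 4/7 ; C = +0.755929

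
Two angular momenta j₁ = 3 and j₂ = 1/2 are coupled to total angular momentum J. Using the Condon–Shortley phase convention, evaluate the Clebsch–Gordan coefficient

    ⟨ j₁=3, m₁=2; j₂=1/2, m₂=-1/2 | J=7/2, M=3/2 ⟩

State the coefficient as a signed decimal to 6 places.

+0.534522  (= +√(2/7))

j₁+j₂−J=0  J+j₁−j₂=6  J−j₁+j₂=1  j₁+j₂+J+1=8
(j₁±m₁, j₂±m₂, J±M) = (5,1,0,1,5,2)
P² = 28800/7
sum k=0..0:
  [0] +1/120 = 1/120
S = 1/120
C² = P²·S² = 2/7 ; C = +0.534522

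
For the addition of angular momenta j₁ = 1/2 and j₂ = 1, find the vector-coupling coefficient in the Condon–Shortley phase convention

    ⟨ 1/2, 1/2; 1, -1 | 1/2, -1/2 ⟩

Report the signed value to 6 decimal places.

+√(2/3) ≈ +0.816497

√[2·1!0!1!/3! · 1!0!0!2!0!1!] = √(2/3)
  +(−1)^0/∏(0,1,0,0,0,1)! = 1  (running 1)
⟨..|..⟩ = √(2/3)·(1) = +0.816497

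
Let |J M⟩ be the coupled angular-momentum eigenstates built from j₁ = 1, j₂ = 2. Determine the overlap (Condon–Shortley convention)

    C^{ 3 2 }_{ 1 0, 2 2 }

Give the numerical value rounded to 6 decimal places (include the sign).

triangle: 0!·2!·4!/7! = 48/5040
(j±m)!: 1!·1!·4!·0!·5!·1! = 2880
prefactor² = (2J+1)·Δ·N² = 192
  k=0: +1/(0!·0!·1!·4!·1!·0!) = 1/24
Σ = 1/24  ⇒  CG² = 192·1/24² = 1/3
CG = +√(1/3) = +0.577350

+0.577350  (= +√(1/3))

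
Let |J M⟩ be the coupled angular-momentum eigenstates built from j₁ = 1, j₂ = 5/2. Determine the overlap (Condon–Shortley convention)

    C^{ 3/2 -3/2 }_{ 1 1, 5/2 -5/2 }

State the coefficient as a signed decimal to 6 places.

j₁+j₂−J=2  J+j₁−j₂=0  J−j₁+j₂=3  j₁+j₂+J+1=6
(j₁±m₁, j₂±m₂, J±M) = (2,0,0,5,0,3)
P² = 96
sum k=0..0:
  [0] +1/12 = 1/12
S = 1/12
C² = P²·S² = 2/3 ; C = +0.816497

+0.816497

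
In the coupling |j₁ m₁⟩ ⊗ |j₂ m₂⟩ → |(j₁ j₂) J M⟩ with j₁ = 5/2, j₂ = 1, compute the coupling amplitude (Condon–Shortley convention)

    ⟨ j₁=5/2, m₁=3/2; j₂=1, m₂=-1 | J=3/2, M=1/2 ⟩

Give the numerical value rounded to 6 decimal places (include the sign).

+√(2/5) ≈ +0.632456

j₁+j₂−J=2  J+j₁−j₂=3  J−j₁+j₂=0  j₁+j₂+J+1=6
(j₁±m₁, j₂±m₂, J±M) = (4,1,0,2,2,1)
P² = 32/5
sum k=0..0:
  [0] +1/4 = 1/4
S = 1/4
C² = P²·S² = 2/5 ; C = +0.632456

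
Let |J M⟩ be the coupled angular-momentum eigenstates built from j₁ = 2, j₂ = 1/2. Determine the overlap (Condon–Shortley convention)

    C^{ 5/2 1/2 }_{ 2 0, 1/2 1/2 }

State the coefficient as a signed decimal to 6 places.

j₁+j₂−J=0  J+j₁−j₂=4  J−j₁+j₂=1  j₁+j₂+J+1=6
(j₁±m₁, j₂±m₂, J±M) = (2,2,1,0,3,2)
P² = 48/5
sum k=0..0:
  [0] +1/4 = 1/4
S = 1/4
C² = P²·S² = 3/5 ; C = +0.774597

+0.774597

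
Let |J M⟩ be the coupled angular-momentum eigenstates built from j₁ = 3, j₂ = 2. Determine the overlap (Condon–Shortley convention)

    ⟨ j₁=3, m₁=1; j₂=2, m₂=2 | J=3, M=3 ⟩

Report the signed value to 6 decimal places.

+√(1/6) = +0.408248

√[7·2!4!2!/9! · 4!2!4!0!6!0!] = √(1536)
  +(−1)^2/∏(2,0,0,2,4,0)! = 1/96  (running 1/96)
⟨..|..⟩ = √(1536)·(1/96) = +0.408248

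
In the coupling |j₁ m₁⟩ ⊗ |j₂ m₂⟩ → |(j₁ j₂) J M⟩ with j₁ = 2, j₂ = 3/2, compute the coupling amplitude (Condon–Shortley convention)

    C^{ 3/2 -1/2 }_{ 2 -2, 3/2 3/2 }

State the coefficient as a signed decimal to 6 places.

j₁+j₂−J=2  J+j₁−j₂=2  J−j₁+j₂=1  j₁+j₂+J+1=6
(j₁±m₁, j₂±m₂, J±M) = (0,4,3,0,1,2)
P² = 32/5
sum k=2..2:
  [2] +1/4 = 1/4
S = 1/4
C² = P²·S² = 2/5 ; C = +0.632456

+√(2/5) = +0.632456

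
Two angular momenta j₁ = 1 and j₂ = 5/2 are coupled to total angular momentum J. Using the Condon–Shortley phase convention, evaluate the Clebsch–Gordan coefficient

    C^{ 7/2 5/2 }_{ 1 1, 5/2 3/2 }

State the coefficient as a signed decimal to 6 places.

√[8·0!2!5!/8! · 2!0!4!1!6!1!] = √(11520/7)
  +(−1)^0/∏(0,0,0,4,2,1)! = 1/48  (running 1/48)
⟨..|..⟩ = √(11520/7)·(1/48) = +0.845154

+√(5/7) ≈ +0.845154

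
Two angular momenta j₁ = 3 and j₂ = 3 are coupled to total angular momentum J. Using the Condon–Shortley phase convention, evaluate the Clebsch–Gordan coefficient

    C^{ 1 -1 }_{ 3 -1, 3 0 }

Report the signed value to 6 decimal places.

√[3·5!1!1!/8! · 2!4!3!3!0!2!] = √(216/7)
  +(−1)^3/∏(3,2,1,0,0,1)! = -1/12  (running -1/12)
⟨..|..⟩ = √(216/7)·(-1/12) = -0.462910

-0.462910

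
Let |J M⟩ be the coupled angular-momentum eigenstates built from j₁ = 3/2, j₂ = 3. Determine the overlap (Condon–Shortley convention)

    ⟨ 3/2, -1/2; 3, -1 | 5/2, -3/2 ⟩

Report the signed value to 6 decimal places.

-0.591608

√[6·2!1!4!/8! · 1!2!2!4!1!4!] = √(576/35)
  +(−1)^1/∏(1,1,1,1,0,3)! = -1/6  (running -1/6)
  +(−1)^2/∏(2,0,0,0,1,4)! = 1/48  (running -7/48)
⟨..|..⟩ = √(576/35)·(-7/48) = -0.591608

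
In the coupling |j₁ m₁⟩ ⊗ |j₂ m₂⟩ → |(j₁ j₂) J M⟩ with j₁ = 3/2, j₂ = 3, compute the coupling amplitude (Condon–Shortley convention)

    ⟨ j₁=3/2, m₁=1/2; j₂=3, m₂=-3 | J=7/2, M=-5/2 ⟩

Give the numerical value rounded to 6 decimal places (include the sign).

+0.617213

triangle: 1!·2!·5!/9! = 240/362880
(j±m)!: 2!·1!·0!·6!·1!·6! = 1036800
prefactor² = (2J+1)·Δ·N² = 38400/7
  k=0: +1/(0!·1!·1!·0!·1!·5!) = 1/120
Σ = 1/120  ⇒  CG² = 38400/7·1/120² = 8/21
CG = +√(8/21) = +0.617213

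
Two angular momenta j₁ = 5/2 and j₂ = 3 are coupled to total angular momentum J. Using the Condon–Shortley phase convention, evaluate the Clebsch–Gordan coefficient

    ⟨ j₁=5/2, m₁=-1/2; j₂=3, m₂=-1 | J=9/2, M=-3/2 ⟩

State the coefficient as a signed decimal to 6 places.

+0.147122

triangle: 1!·4!·5!/11! = 2880/39916800
(j±m)!: 2!·3!·2!·4!·3!·6! = 2488320
prefactor² = (2J+1)·Δ·N² = 138240/77
  k=0: +1/(0!·1!·3!·2!·1!·3!) = 1/72
  k=1: −1/(1!·0!·2!·1!·2!·4!) = -1/96
Σ = 1/288  ⇒  CG² = 138240/77·1/288² = 5/231
CG = +√(5/231) = +0.147122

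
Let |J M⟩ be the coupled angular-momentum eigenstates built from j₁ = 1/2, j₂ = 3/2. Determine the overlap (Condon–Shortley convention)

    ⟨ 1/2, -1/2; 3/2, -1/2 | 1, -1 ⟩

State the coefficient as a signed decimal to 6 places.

√[3·1!0!2!/4! · 0!1!1!2!0!2!] = √(1)
  +(−1)^1/∏(1,0,0,0,0,2)! = -1/2  (running -1/2)
⟨..|..⟩ = √(1)·(-1/2) = -0.500000

-0.500000  (= −√(1/4))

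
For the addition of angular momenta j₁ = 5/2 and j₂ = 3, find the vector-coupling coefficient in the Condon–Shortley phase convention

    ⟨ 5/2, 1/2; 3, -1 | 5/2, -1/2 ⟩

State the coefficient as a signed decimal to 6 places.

−√(8/35) = -0.478091

triangle: 3!×2!×3!/9! = 72/362880
(j±m)!: 3!×2!×2!×4!×2!×3! = 6912
prefactor² = (2J+1)×Δ×N² = 288/35
  k=0: +1/(0!×3!×2!×2!×0!×1!) = 1/24
  k=1: −1/(1!×2!×1!×1!×1!×2!) = -1/4
  k=2: +1/(2!×1!×0!×0!×2!×3!) = 1/24
Σ = -1/6  ⇒  CG² = 288/35×(-1/6)² = 8/35
CG = −√(8/35) = -0.478091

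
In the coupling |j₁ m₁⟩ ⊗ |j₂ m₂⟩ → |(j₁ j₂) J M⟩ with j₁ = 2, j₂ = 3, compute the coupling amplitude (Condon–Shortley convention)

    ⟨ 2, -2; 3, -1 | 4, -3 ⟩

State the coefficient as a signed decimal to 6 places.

-0.707107

triangle: 1!·3!·5!/10! = 720/3628800
(j±m)!: 0!·4!·2!·4!·1!·7! = 5806080
prefactor² = (2J+1)·Δ·N² = 10368
  k=1: −1/(1!·0!·3!·1!·0!·4!) = -1/144
Σ = -1/144  ⇒  CG² = 10368·(-1/144)² = 1/2
CG = −√(1/2) = -0.707107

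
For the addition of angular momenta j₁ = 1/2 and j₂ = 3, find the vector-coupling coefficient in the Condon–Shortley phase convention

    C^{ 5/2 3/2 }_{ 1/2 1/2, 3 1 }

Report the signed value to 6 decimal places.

+0.534522  (= +√(2/7))

√[6·1!0!5!/7! · 1!0!4!2!4!1!] = √(1152/7)
  +(−1)^0/∏(0,1,0,4,0,1)! = 1/24  (running 1/24)
⟨..|..⟩ = √(1152/7)·(1/24) = +0.534522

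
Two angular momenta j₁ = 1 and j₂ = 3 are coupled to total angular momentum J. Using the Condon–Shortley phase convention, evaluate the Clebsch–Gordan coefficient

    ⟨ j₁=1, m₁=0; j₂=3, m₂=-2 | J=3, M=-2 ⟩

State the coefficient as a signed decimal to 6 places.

+0.577350  (= +√(1/3))

triangle: 1!·1!·5!/8! = 120/40320
(j±m)!: 1!·1!·1!·5!·1!·5! = 14400
prefactor² = (2J+1)·Δ·N² = 300
  k=0: +1/(0!·1!·1!·1!·0!·4!) = 1/24
  k=1: −1/(1!·0!·0!·0!·1!·5!) = -1/120
Σ = 1/30  ⇒  CG² = 300·1/30² = 1/3
CG = +√(1/3) = +0.577350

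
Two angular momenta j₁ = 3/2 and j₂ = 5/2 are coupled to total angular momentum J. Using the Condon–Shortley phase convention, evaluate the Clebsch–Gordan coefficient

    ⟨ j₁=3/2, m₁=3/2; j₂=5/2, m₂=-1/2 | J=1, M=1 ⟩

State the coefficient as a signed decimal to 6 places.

+0.223607  (= +√(1/20))

√[3·3!0!2!/6! · 3!0!2!3!2!0!] = √(36/5)
  +(−1)^0/∏(0,3,0,2,0,0)! = 1/12  (running 1/12)
⟨..|..⟩ = √(36/5)·(1/12) = +0.223607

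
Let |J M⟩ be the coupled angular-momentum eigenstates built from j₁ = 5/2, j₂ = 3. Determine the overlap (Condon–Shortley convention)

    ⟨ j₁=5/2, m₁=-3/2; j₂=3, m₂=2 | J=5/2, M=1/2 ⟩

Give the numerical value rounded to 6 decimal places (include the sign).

-0.267261  (= −√(1/14))

j₁+j₂−J=3  J+j₁−j₂=2  J−j₁+j₂=3  j₁+j₂+J+1=9
(j₁±m₁, j₂±m₂, J±M) = (1,4,5,1,3,2)
P² = 288/7
sum k=2..3:
  [2] +1/24 = 1/24
  [3] −1/12 = -1/12
S = -1/24
C² = P²·S² = 1/14 ; C = -0.267261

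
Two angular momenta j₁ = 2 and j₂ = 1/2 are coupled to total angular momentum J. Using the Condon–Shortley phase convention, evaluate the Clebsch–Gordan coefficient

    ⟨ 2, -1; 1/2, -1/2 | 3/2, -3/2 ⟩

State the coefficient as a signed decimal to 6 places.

+0.447214

triangle: 1!*3!*0!/5! = 6/120
(j±m)!: 1!*3!*0!*1!*0!*3! = 36
prefactor² = (2J+1)*Δ*N² = 36/5
  k=0: +1/(0!*1!*3!*0!*0!*0!) = 1/6
Σ = 1/6  ⇒  CG² = 36/5*1/6² = 1/5
CG = +√(1/5) = +0.447214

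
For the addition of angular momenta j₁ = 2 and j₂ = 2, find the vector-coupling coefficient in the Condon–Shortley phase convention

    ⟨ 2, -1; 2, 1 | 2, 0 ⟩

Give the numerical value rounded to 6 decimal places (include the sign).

+√(1/14) = +0.267261

triangle: 2!*2!*2!/7! = 8/5040
(j±m)!: 1!*3!*3!*1!*2!*2! = 144
prefactor² = (2J+1)*Δ*N² = 8/7
  k=1: −1/(1!*1!*2!*2!*0!*0!) = -1/4
  k=2: +1/(2!*0!*1!*1!*1!*1!) = 1/2
Σ = 1/4  ⇒  CG² = 8/7*1/4² = 1/14
CG = +√(1/14) = +0.267261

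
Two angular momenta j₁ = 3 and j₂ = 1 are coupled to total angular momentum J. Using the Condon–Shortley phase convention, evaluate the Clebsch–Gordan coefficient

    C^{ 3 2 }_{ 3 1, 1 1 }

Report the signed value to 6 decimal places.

j₁+j₂−J=1  J+j₁−j₂=5  J−j₁+j₂=1  j₁+j₂+J+1=8
(j₁±m₁, j₂±m₂, J±M) = (4,2,2,0,5,1)
P² = 240
sum k=1..1:
  [1] −1/24 = -1/24
S = -1/24
C² = P²·S² = 5/12 ; C = -0.645497

-0.645497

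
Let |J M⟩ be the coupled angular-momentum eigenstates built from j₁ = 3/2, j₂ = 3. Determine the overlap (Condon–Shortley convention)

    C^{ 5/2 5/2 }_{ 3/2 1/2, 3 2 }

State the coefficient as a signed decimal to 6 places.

j₁+j₂−J=2  J+j₁−j₂=1  J−j₁+j₂=4  j₁+j₂+J+1=8
(j₁±m₁, j₂±m₂, J±M) = (2,1,5,1,5,0)
P² = 1440/7
sum k=1..1:
  [1] −1/24 = -1/24
S = -1/24
C² = P²·S² = 5/14 ; C = -0.597614

-0.597614  (= −√(5/14))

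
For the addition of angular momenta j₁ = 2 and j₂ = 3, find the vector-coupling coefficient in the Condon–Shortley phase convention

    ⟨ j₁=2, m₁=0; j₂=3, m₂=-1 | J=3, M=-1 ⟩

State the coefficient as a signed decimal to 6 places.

−√(3/20) = -0.387298

triangle: 2!·2!·4!/9! = 96/362880
(j±m)!: 2!·2!·2!·4!·2!·4! = 9216
prefactor² = (2J+1)·Δ·N² = 256/15
  k=0: +1/(0!·2!·2!·2!·0!·2!) = 1/16
  k=1: −1/(1!·1!·1!·1!·1!·3!) = -1/6
  k=2: +1/(2!·0!·0!·0!·2!·4!) = 1/96
Σ = -3/32  ⇒  CG² = 256/15·(-3/32)² = 3/20
CG = −√(3/20) = -0.387298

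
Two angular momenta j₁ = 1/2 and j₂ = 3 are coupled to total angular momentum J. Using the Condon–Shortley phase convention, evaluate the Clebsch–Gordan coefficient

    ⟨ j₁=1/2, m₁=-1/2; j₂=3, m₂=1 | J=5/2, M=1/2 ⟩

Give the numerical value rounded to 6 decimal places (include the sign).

−√(4/7) = -0.755929

triangle: 1!*0!*5!/7! = 120/5040
(j±m)!: 0!*1!*4!*2!*3!*2! = 576
prefactor² = (2J+1)*Δ*N² = 576/7
  k=1: −1/(1!*0!*0!*3!*0!*2!) = -1/12
Σ = -1/12  ⇒  CG² = 576/7*(-1/12)² = 4/7
CG = −√(4/7) = -0.755929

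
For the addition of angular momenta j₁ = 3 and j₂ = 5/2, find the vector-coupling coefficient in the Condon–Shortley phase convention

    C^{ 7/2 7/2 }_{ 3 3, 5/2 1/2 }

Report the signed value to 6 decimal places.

+0.577350

√[8·2!4!3!/10! · 6!0!3!2!7!0!] = √(27648)
  +(−1)^0/∏(0,2,0,3,4,0)! = 1/288  (running 1/288)
⟨..|..⟩ = √(27648)·(1/288) = +0.577350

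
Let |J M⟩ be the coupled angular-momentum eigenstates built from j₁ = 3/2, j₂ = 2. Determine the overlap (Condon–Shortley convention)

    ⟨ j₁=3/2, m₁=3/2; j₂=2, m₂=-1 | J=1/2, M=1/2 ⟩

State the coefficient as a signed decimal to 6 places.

+√(1/10) = +0.316228

triangle: 3!*0!*1!/5! = 6/120
(j±m)!: 3!*0!*1!*3!*1!*0! = 36
prefactor² = (2J+1)*Δ*N² = 18/5
  k=0: +1/(0!*3!*0!*1!*0!*0!) = 1/6
Σ = 1/6  ⇒  CG² = 18/5*1/6² = 1/10
CG = +√(1/10) = +0.316228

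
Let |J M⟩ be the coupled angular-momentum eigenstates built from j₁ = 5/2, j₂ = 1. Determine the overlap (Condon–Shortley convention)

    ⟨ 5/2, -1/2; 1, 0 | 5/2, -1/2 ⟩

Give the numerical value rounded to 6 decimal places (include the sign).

-0.169031  (= −√(1/35))

√[6·1!4!1!/7! · 2!3!1!1!2!3!] = √(144/35)
  +(−1)^0/∏(0,1,3,1,1,0)! = 1/6  (running 1/6)
  +(−1)^1/∏(1,0,2,0,2,1)! = -1/4  (running -1/12)
⟨..|..⟩ = √(144/35)·(-1/12) = -0.169031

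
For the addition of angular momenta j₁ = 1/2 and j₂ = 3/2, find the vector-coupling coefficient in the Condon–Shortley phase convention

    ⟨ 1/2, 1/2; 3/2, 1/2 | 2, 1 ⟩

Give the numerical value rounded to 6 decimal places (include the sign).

+0.866025

j₁+j₂−J=0  J+j₁−j₂=1  J−j₁+j₂=3  j₁+j₂+J+1=5
(j₁±m₁, j₂±m₂, J±M) = (1,0,2,1,3,1)
P² = 3
sum k=0..0:
  [0] +1/2 = 1/2
S = 1/2
C² = P²·S² = 3/4 ; C = +0.866025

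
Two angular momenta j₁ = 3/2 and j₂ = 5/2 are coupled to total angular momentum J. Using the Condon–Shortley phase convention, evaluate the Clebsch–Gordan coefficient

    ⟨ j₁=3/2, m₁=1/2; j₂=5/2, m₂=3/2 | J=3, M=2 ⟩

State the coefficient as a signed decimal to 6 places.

−√(1/12) = -0.288675

triangle: 1!×2!×4!/8! = 48/40320
(j±m)!: 2!×1!×4!×1!×5!×1! = 5760
prefactor² = (2J+1)×Δ×N² = 48
  k=0: +1/(0!×1!×1!×4!×1!×0!) = 1/24
  k=1: −1/(1!×0!×0!×3!×2!×1!) = -1/12
Σ = -1/24  ⇒  CG² = 48×(-1/24)² = 1/12
CG = −√(1/12) = -0.288675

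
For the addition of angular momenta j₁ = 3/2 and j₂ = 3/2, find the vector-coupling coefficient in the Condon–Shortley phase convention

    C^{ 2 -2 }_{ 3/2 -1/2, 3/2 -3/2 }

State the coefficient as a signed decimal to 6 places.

triangle: 1!·2!·2!/6! = 4/720
(j±m)!: 1!·2!·0!·3!·0!·4! = 288
prefactor² = (2J+1)·Δ·N² = 8
  k=0: +1/(0!·1!·2!·0!·0!·2!) = 1/4
Σ = 1/4  ⇒  CG² = 8·1/4² = 1/2
CG = +√(1/2) = +0.707107

+√(1/2) = +0.707107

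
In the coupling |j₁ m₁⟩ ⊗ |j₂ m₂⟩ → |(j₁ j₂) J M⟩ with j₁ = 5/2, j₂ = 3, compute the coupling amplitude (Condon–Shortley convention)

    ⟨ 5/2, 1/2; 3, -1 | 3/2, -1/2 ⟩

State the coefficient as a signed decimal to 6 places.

j₁+j₂−J=4  J+j₁−j₂=1  J−j₁+j₂=2  j₁+j₂+J+1=8
(j₁±m₁, j₂±m₂, J±M) = (3,2,2,4,1,2)
P² = 192/35
sum k=1..2:
  [1] −1/6 = -1/6
  [2] +1/8 = 1/8
S = -1/24
C² = P²·S² = 1/105 ; C = -0.097590

−√(1/105) ≈ -0.097590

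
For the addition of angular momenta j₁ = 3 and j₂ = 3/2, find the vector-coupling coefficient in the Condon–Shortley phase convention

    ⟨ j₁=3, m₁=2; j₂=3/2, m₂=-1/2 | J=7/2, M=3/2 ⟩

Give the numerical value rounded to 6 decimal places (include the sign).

√[8·1!5!2!/9! · 5!1!1!2!5!2!] = √(6400/21)
  +(−1)^0/∏(0,1,1,1,4,1)! = 1/24  (running 1/24)
  +(−1)^1/∏(1,0,0,0,5,2)! = -1/240  (running 3/80)
⟨..|..⟩ = √(6400/21)·(3/80) = +0.654654

+√(3/7) ≈ +0.654654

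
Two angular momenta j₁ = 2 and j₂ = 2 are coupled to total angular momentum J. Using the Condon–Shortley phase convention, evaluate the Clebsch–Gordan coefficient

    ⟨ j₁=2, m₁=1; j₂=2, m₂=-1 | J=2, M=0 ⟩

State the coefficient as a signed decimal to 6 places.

+0.267261  (= +√(1/14))

j₁+j₂−J=2  J+j₁−j₂=2  J−j₁+j₂=2  j₁+j₂+J+1=7
(j₁±m₁, j₂±m₂, J±M) = (3,1,1,3,2,2)
P² = 8/7
sum k=0..1:
  [0] +1/2 = 1/2
  [1] −1/4 = -1/4
S = 1/4
C² = P²·S² = 1/14 ; C = +0.267261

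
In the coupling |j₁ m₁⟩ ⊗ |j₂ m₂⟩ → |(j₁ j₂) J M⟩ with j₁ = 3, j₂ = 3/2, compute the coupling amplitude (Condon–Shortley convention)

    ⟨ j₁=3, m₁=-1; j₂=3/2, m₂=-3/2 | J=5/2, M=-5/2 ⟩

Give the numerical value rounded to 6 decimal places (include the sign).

j₁+j₂−J=2  J+j₁−j₂=4  J−j₁+j₂=1  j₁+j₂+J+1=8
(j₁±m₁, j₂±m₂, J±M) = (2,4,0,3,0,5)
P² = 1728/7
sum k=0..0:
  [0] +1/48 = 1/48
S = 1/48
C² = P²·S² = 3/28 ; C = +0.327327

+√(3/28) = +0.327327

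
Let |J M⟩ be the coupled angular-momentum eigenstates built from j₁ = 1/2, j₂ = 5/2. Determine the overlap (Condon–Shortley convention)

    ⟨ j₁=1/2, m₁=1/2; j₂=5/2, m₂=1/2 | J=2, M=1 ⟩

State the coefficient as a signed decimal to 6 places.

+0.577350  (= +√(1/3))

√[5·1!0!4!/6! · 1!0!3!2!3!1!] = √(12)
  +(−1)^0/∏(0,1,0,3,0,1)! = 1/6  (running 1/6)
⟨..|..⟩ = √(12)·(1/6) = +0.577350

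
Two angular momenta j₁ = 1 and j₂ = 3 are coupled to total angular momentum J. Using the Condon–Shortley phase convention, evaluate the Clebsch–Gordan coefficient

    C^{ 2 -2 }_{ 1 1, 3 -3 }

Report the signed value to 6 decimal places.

triangle: 2!*0!*4!/7! = 48/5040
(j±m)!: 2!*0!*0!*6!*0!*4! = 34560
prefactor² = (2J+1)*Δ*N² = 11520/7
  k=0: +1/(0!*2!*0!*0!*0!*4!) = 1/48
Σ = 1/48  ⇒  CG² = 11520/7*1/48² = 5/7
CG = +√(5/7) = +0.845154

+0.845154  (= +√(5/7))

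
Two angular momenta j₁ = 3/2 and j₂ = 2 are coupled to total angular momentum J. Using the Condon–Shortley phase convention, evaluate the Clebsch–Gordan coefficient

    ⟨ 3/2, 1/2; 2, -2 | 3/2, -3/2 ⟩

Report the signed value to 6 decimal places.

triangle: 2!*1!*2!/6! = 4/720
(j±m)!: 2!*1!*0!*4!*0!*3! = 288
prefactor² = (2J+1)*Δ*N² = 32/5
  k=0: +1/(0!*2!*1!*0!*0!*2!) = 1/4
Σ = 1/4  ⇒  CG² = 32/5*1/4² = 2/5
CG = +√(2/5) = +0.632456

+0.632456  (= +√(2/5))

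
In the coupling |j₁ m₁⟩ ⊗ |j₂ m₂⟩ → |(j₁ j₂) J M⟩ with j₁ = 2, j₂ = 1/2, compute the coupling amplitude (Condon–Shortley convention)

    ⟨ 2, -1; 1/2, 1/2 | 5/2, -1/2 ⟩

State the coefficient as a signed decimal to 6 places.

√[6·0!4!1!/6! · 1!3!1!0!2!3!] = √(72/5)
  +(−1)^0/∏(0,0,3,1,1,0)! = 1/6  (running 1/6)
⟨..|..⟩ = √(72/5)·(1/6) = +0.632456

+0.632456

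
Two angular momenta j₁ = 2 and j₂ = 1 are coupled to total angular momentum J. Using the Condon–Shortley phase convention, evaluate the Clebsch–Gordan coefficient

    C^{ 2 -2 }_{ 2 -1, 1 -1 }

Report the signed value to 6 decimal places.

j₁+j₂−J=1  J+j₁−j₂=3  J−j₁+j₂=1  j₁+j₂+J+1=6
(j₁±m₁, j₂±m₂, J±M) = (1,3,0,2,0,4)
P² = 12
sum k=0..0:
  [0] +1/6 = 1/6
S = 1/6
C² = P²·S² = 1/3 ; C = +0.577350

+√(1/3) ≈ +0.577350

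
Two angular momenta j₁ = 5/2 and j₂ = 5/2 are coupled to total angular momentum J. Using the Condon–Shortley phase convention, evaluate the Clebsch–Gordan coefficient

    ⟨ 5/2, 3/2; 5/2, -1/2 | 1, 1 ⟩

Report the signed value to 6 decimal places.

-0.478091

√[3·4!1!1!/7! · 4!1!2!3!2!0!] = √(288/35)
  +(−1)^1/∏(1,3,0,1,1,0)! = -1/6  (running -1/6)
⟨..|..⟩ = √(288/35)·(-1/6) = -0.478091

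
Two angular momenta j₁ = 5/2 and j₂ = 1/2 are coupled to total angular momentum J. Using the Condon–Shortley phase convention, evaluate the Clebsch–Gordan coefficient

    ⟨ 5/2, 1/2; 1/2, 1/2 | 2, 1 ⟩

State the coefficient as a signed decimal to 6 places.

triangle: 1!*4!*0!/6! = 24/720
(j±m)!: 3!*2!*1!*0!*3!*1! = 72
prefactor² = (2J+1)*Δ*N² = 12
  k=1: −1/(1!*0!*1!*0!*3!*0!) = -1/6
Σ = -1/6  ⇒  CG² = 12*(-1/6)² = 1/3
CG = −√(1/3) = -0.577350

-0.577350  (= −√(1/3))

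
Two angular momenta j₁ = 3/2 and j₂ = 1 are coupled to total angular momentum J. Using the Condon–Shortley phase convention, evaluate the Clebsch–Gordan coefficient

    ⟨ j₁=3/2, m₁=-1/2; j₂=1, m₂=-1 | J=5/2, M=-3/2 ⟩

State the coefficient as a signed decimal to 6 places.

+0.774597  (= +√(3/5))

triangle: 0!×3!×2!/6! = 12/720
(j±m)!: 1!×2!×0!×2!×1!×4! = 96
prefactor² = (2J+1)×Δ×N² = 48/5
  k=0: +1/(0!×0!×2!×0!×1!×2!) = 1/4
Σ = 1/4  ⇒  CG² = 48/5×1/4² = 3/5
CG = +√(3/5) = +0.774597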